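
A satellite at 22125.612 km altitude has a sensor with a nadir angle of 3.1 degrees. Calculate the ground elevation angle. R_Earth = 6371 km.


r = R_E + alt = 28496.6120 km
Law of sines in the satellite / Earth-center / ground-point triangle:
  sin(nadir)/R_E = sin(90 + el)/r  =>  cos(el) = (r/R_E)*sin(nadir)
cos(el) = (28496.6120 / 6371.0000) * sin(3.1 deg) = 0.2418871
el = arccos(0.2418871) = 76.0021 deg
(Earth-central angle = 90 - nadir - el = 10.8979 deg)

76.0021 degrees


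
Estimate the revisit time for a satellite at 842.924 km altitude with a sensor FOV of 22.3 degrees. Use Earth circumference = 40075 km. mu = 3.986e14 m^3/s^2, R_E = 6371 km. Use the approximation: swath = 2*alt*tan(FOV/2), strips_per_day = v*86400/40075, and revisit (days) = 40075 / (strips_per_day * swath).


swath = 2*842.924*tan(0.1946042) = 332.2783 km
v = sqrt(mu/r) = 7433.3206 m/s = 7.4333 km/s
strips/day = v*86400/40075 = 7.4333*86400/40075 = 16.0259
coverage/day = strips * swath = 16.0259 * 332.2783 = 5325.0667 km
revisit = 40075 / 5325.0667 = 7.5257 days

7.5257 days


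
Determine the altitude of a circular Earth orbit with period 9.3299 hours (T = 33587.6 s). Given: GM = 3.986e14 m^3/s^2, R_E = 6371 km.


T = 33587.6 s
r = (mu*T^2/(4*pi^2))^(1/3) = (3.986e14 * 33587.6^2 / (4*pi^2))^(1/3)
r = 2.2499792e+07 m = 22499.7919 km
alt = r - R_E = 22499.7919 - 6371 = 16128.7919 km

16128.7919 km


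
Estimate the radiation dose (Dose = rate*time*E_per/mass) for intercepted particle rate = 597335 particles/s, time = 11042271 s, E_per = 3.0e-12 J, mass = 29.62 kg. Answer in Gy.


Total energy deposited = rate * time * E_per
  = 597335 * 11042271 * 3.0e-12 = 19.7878 J
Dose = E_total / mass = 19.7878 / 29.62
Dose = 0.6680555 Gy

0.6681 Gy


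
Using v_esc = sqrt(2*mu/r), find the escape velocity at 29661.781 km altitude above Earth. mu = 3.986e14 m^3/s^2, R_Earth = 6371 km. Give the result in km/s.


r = 6371.0 + 29661.781 = 36032.7810 km = 3.6032781e+07 m
v_esc = sqrt(2*mu/r) = sqrt(2*3.986e14 / 3.6032781e+07)
v_esc = 4703.6474 m/s = 4.7036 km/s

4.7036 km/s


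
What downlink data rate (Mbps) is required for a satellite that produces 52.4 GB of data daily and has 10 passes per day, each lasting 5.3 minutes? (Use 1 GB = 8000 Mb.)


total contact time = 10 * 5.3 * 60 = 3180.0000 s
data = 52.4 GB = 419200.0000 Mb
rate = 419200.0000 / 3180.0000 = 131.8239 Mbps

131.8239 Mbps


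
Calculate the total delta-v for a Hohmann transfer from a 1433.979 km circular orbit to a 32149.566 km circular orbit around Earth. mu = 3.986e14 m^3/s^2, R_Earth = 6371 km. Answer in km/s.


r1 = 7804.9790 km = 7.804979e+06 m
r2 = 38520.5660 km = 3.8520566e+07 m
dv1 = sqrt(mu/r1)*(sqrt(2*r2/(r1+r2)) - 1) = 2069.4916 m/s
dv2 = sqrt(mu/r2)*(1 - sqrt(2*r1/(r1+r2))) = 1349.4922 m/s
total dv = |dv1| + |dv2| = 2069.4916 + 1349.4922 = 3418.9838 m/s = 3.4190 km/s

3.4190 km/s


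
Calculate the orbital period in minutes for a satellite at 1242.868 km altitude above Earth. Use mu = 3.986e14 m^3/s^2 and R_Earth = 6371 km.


r = 7613.8680 km = 7.613868e+06 m
T = 2*pi*sqrt(r^3/mu) = 2*pi*sqrt(4.4138343e+20 / 3.986e14)
T = 6611.7928 s = 110.1965 min

110.1965 minutes


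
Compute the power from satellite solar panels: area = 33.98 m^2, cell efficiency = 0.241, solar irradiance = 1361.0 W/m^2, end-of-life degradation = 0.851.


P = area * eta * S * degradation
P = 33.98 * 0.241 * 1361.0 * 0.851
P = 9484.7984 W

9484.7984 W


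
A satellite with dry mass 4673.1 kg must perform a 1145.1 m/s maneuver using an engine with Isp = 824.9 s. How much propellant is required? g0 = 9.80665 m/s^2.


ve = Isp * g0 = 824.9 * 9.80665 = 8089.505585 m/s
mass ratio = exp(dv/ve) = exp(1145.1/8089.505585) = 1.15206245
m_prop = m_dry * (mr - 1) = 4673.1 * (1.15206245 - 1)
m_prop = 710.6030 kg

710.6030 kg


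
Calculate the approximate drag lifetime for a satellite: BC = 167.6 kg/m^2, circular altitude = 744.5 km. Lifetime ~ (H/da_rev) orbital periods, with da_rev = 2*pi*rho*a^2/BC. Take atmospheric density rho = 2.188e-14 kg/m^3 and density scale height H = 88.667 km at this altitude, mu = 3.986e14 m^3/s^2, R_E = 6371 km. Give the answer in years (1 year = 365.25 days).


a = R_E + alt = 7115.5000 km = 7.1155e+06 m
da_rev = 2*pi*rho*a^2/BC = 2*pi*2.188e-14*(7.1155e+06)^2/167.6 = 0.0415301995 m per revolution
N = H/da_rev = 88667.0000 m / 0.0415301995 m = 2.1350006e+06 revolutions
P = 2*pi*sqrt(a^3/mu) = 5973.3692 s
lifetime = N*P = 2.1350006e+06 * 5973.3692 = 1.2753147e+10 s = 147605.8636 days
years = 147605.8636 / 365.25 = 404.1228 years

404.1228 years


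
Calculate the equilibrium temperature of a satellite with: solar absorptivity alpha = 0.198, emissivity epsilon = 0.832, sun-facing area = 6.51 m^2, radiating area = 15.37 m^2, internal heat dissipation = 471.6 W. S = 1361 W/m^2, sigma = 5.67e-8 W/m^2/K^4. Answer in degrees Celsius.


Numerator = alpha*S*A_sun + Q_int = 0.198*1361*6.51 + 471.6 = 2225.9018 W
Denominator = eps*sigma*A_rad = 0.832*5.67e-8*15.37 = 7.2507053e-07 W/K^4
T^4 = 3.0699107e+09 K^4
T = 235.3864 K = -37.7636 C

-37.7636 degrees Celsius


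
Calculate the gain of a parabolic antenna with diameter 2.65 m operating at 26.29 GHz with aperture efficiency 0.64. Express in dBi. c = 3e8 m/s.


lambda = c/f = 3e8 / 2.629e+10 = 0.01141118 m
G = eta*(pi*D/lambda)^2 = 0.64*(pi*2.65/0.01141118)^2
G = 340651.3623 (linear)
G = 10*log10(340651.3623) = 55.3231 dBi

55.3231 dBi


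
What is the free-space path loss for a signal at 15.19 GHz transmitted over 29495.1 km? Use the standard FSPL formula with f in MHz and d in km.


f = 15.19 GHz = 15190.0000 MHz
d = 29495.1 km
FSPL = 32.44 + 20*log10(15190.0000) + 20*log10(29495.1)
FSPL = 32.44 + 83.6312 + 89.3950
FSPL = 205.4662 dB

205.4662 dB


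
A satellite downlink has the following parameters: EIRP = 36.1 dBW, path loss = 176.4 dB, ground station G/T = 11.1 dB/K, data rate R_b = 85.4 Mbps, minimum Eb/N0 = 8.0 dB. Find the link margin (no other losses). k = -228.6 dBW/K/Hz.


C/N0 = EIRP - FSPL + G/T - k = 36.1 - 176.4 + 11.1 - (-228.6)
C/N0 = 99.4000 dB-Hz
R_b = 85.4 Mbps = 8.54e+07 bps -> 10*log10(R_b) = 79.3146 dB-Hz
Eb/N0 = C/N0 - 10*log10(R_b) = 99.4000 - 79.3146 = 20.0854 dB
Margin = Eb/N0 - Eb/N0_req = 20.0854 - 8.0 = 12.0854 dB (link closes)

12.0854 dB


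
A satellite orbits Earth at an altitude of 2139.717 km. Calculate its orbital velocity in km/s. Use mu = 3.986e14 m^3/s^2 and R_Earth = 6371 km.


r = R_E + alt = 6371.0 + 2139.717 = 8510.7170 km = 8.510717e+06 m
v = sqrt(mu/r) = sqrt(3.986e14 / 8.510717e+06) = 6843.6150 m/s = 6.8436 km/s

6.8436 km/s


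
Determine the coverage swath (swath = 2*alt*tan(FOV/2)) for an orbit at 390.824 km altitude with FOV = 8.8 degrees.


FOV = 8.8 deg = 0.153589 rad
swath = 2 * alt * tan(FOV/2) = 2 * 390.824 * tan(0.07679449)
swath = 2 * 390.824 * 0.07694581
swath = 60.1445 km

60.1445 km


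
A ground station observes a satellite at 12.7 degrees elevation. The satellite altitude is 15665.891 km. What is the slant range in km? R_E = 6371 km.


h = 15665.891 km, el = 12.7 deg
d = -R_E*sin(el) + sqrt((R_E*sin(el))^2 + 2*R_E*h + h^2)
d = -6371.0000*sin(0.2216568) + sqrt((6371.0000*0.2198462)^2 + 2*6371.0000*15665.891 + 15665.891^2)
d = 19741.6567 km

19741.6567 km


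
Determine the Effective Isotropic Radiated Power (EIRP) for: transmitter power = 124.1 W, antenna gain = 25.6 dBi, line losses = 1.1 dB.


Pt = 124.1 W = 20.9377 dBW
EIRP = Pt_dBW + Gt - losses = 20.9377 + 25.6 - 1.1 = 45.4377 dBW

45.4377 dBW


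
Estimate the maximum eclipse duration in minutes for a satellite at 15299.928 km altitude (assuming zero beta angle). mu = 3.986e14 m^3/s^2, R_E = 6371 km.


r = 21670.9280 km
T = 529.1469 min
Eclipse fraction = arcsin(R_E/r)/pi = arcsin(6371.0000/21670.9280)/pi
= arcsin(0.2939883)/pi = 0.09498269
Eclipse duration = 0.09498269 * 529.1469 = 50.2598 min

50.2598 minutes


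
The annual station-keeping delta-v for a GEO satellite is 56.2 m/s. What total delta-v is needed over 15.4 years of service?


dV = rate * years = 56.2 * 15.4
dV = 865.4800 m/s

865.4800 m/s


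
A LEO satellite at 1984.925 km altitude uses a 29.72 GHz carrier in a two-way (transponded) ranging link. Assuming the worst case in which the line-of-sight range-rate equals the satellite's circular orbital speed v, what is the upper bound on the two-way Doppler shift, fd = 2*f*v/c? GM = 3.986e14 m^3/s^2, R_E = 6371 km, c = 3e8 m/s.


r = 8.355925e+06 m
v = sqrt(mu/r) = 6906.7125 m/s (worst-case radial velocity)
f = 29.72 GHz = 2.972e+10 Hz
fd = 2*f*v/c = 2*2.972e+10*6906.7125/3.0e+08
fd = 1.36845e+06 Hz

1.3684e+06 Hz


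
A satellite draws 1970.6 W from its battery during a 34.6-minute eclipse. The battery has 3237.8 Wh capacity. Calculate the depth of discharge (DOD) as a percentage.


E_used = P * t / 60 = 1970.6 * 34.6 / 60 = 1136.3793 Wh
DOD = E_used / E_total * 100 = 1136.3793 / 3237.8 * 100
DOD = 35.0973 %

35.0973 %


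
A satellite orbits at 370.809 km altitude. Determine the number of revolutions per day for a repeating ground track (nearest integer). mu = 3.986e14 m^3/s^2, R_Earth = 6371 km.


r = 6.741809e+06 m
T = 2*pi*sqrt(r^3/mu) = 5509.0395 s = 91.8173 min
revs/day = 1440 / 91.8173 = 15.6833
Rounded: 16 revolutions per day

16 revolutions per day


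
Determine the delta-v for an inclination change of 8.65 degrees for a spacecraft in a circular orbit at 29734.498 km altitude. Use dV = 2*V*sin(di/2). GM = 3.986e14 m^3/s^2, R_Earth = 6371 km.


r = 36105.4980 km = 3.6105498e+07 m
V = sqrt(mu/r) = 3322.6300 m/s
di = 8.65 deg = 0.150971 rad
dV = 2*V*sin(di/2) = 2*3322.6300*sin(0.07548549)
dV = 501.1445 m/s = 0.5011445 km/s

0.5011 km/s


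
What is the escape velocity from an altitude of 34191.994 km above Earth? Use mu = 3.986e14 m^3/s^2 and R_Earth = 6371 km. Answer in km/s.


r = 6371.0 + 34191.994 = 40562.9940 km = 4.0562994e+07 m
v_esc = sqrt(2*mu/r) = sqrt(2*3.986e14 / 4.0562994e+07)
v_esc = 4433.2135 m/s = 4.4332 km/s

4.4332 km/s


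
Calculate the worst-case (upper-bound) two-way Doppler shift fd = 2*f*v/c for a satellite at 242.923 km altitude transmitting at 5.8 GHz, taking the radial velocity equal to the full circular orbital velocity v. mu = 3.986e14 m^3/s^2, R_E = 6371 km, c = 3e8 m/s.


r = 6.613923e+06 m
v = sqrt(mu/r) = 7763.1697 m/s (worst-case radial velocity)
f = 5.8 GHz = 5.8e+09 Hz
fd = 2*f*v/c = 2*5.8e+09*7763.1697/3.0e+08
fd = 300175.8952 Hz

300175.8952 Hz


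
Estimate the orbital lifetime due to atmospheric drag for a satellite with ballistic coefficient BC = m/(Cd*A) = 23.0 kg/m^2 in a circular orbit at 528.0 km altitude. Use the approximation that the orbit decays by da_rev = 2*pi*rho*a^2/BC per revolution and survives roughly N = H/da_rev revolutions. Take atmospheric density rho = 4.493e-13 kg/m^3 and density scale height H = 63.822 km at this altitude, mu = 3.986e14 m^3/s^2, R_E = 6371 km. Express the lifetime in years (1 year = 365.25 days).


a = R_E + alt = 6899.0000 km = 6.899e+06 m
da_rev = 2*pi*rho*a^2/BC = 2*pi*4.493e-13*(6.899e+06)^2/23.0 = 5.841989 m per revolution
N = H/da_rev = 63822.0000 m / 5.841989 m = 10924.7037 revolutions
P = 2*pi*sqrt(a^3/mu) = 5702.8302 s
lifetime = N*P = 10924.7037 * 5702.8302 = 6.230173e+07 s = 721.0848 days
years = 721.0848 / 365.25 = 1.9742 years

1.9742 years


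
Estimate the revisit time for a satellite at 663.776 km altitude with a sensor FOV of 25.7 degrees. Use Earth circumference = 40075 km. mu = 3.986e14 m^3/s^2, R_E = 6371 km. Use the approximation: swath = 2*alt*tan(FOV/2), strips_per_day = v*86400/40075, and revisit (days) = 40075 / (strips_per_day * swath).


swath = 2*663.776*tan(0.2242748) = 302.8310 km
v = sqrt(mu/r) = 7527.3743 m/s = 7.5274 km/s
strips/day = v*86400/40075 = 7.5274*86400/40075 = 16.2287
coverage/day = strips * swath = 16.2287 * 302.8310 = 4914.5527 km
revisit = 40075 / 4914.5527 = 8.1544 days

8.1544 days


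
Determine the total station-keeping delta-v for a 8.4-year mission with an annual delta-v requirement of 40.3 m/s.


dV = rate * years = 40.3 * 8.4
dV = 338.5200 m/s

338.5200 m/s


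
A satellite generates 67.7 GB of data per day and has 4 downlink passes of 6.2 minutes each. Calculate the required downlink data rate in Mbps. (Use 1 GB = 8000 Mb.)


total contact time = 4 * 6.2 * 60 = 1488.0000 s
data = 67.7 GB = 541600.0000 Mb
rate = 541600.0000 / 1488.0000 = 363.9785 Mbps

363.9785 Mbps


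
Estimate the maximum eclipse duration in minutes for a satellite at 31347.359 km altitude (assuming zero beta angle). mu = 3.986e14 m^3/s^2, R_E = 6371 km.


r = 37718.3590 km
T = 1215.0360 min
Eclipse fraction = arcsin(R_E/r)/pi = arcsin(6371.0000/37718.3590)/pi
= arcsin(0.1689098)/pi = 0.05402465
Eclipse duration = 0.05402465 * 1215.0360 = 65.6419 min

65.6419 minutes


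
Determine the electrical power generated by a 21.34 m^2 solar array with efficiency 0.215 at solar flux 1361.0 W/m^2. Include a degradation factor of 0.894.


P = area * eta * S * degradation
P = 21.34 * 0.215 * 1361.0 * 0.894
P = 5582.4973 W

5582.4973 W


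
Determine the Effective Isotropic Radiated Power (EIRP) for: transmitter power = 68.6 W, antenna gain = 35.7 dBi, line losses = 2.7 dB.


Pt = 68.6 W = 18.3632 dBW
EIRP = Pt_dBW + Gt - losses = 18.3632 + 35.7 - 2.7 = 51.3632 dBW

51.3632 dBW


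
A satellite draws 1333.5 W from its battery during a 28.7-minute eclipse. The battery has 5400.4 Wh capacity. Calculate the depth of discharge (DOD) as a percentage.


E_used = P * t / 60 = 1333.5 * 28.7 / 60 = 637.8575 Wh
DOD = E_used / E_total * 100 = 637.8575 / 5400.4 * 100
DOD = 11.8113 %

11.8113 %


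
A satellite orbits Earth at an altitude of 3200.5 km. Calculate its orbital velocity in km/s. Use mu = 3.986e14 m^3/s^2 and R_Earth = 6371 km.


r = R_E + alt = 6371.0 + 3200.5 = 9571.5000 km = 9.5715e+06 m
v = sqrt(mu/r) = sqrt(3.986e14 / 9.5715e+06) = 6453.2523 m/s = 6.4533 km/s

6.4533 km/s


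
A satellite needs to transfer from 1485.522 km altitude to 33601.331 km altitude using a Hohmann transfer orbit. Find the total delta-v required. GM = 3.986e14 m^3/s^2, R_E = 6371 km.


r1 = 7856.5220 km = 7.856522e+06 m
r2 = 39972.3310 km = 3.9972331e+07 m
dv1 = sqrt(mu/r1)*(sqrt(2*r2/(r1+r2)) - 1) = 2085.9593 m/s
dv2 = sqrt(mu/r2)*(1 - sqrt(2*r1/(r1+r2))) = 1347.8499 m/s
total dv = |dv1| + |dv2| = 2085.9593 + 1347.8499 = 3433.8092 m/s = 3.4338 km/s

3.4338 km/s


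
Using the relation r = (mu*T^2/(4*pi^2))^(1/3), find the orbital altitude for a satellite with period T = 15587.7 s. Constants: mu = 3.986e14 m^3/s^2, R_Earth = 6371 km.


T = 15587.7 s
r = (mu*T^2/(4*pi^2))^(1/3) = (3.986e14 * 15587.7^2 / (4*pi^2))^(1/3)
r = 1.3486954e+07 m = 13486.9541 km
alt = r - R_E = 13486.9541 - 6371 = 7115.9541 km

7115.9541 km


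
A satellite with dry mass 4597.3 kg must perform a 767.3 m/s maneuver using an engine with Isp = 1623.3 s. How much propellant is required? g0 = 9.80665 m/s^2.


ve = Isp * g0 = 1623.3 * 9.80665 = 15919.134945 m/s
mass ratio = exp(dv/ve) = exp(767.3/15919.134945) = 1.04938036
m_prop = m_dry * (mr - 1) = 4597.3 * (1.04938036 - 1)
m_prop = 227.0163 kg

227.0163 kg


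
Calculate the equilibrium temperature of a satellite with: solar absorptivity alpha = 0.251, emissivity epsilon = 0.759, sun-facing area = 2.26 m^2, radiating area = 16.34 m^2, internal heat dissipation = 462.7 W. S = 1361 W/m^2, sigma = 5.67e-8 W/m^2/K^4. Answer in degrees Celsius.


Numerator = alpha*S*A_sun + Q_int = 0.251*1361*2.26 + 462.7 = 1234.7409 W
Denominator = eps*sigma*A_rad = 0.759*5.67e-8*16.34 = 7.031968e-07 W/K^4
T^4 = 1.7558966e+09 K^4
T = 204.7032 K = -68.4468 C

-68.4468 degrees Celsius


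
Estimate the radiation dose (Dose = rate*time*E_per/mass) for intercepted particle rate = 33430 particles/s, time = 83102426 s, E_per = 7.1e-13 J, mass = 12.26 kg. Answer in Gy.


Total energy deposited = rate * time * E_per
  = 33430 * 83102426 * 7.1e-13 = 1.9725 J
Dose = E_total / mass = 1.9725 / 12.26
Dose = 0.1608859 Gy

0.1609 Gy


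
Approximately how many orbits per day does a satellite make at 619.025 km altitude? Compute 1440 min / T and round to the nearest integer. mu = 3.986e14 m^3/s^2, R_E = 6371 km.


r = 6.990025e+06 m
T = 2*pi*sqrt(r^3/mu) = 5816.0658 s = 96.9344 min
revs/day = 1440 / 96.9344 = 14.8554
Rounded: 15 revolutions per day

15 revolutions per day


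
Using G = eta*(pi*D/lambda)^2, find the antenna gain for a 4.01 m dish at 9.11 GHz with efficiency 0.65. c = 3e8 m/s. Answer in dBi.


lambda = c/f = 3e8 / 9.11e+09 = 0.03293085 m
G = eta*(pi*D/lambda)^2 = 0.65*(pi*4.01/0.03293085)^2
G = 95125.3115 (linear)
G = 10*log10(95125.3115) = 49.7830 dBi

49.7830 dBi


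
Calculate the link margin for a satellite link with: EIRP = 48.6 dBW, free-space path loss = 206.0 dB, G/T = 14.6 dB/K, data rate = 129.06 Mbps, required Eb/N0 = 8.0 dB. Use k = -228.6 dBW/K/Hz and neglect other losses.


C/N0 = EIRP - FSPL + G/T - k = 48.6 - 206.0 + 14.6 - (-228.6)
C/N0 = 85.8000 dB-Hz
R_b = 129.06 Mbps = 1.2906e+08 bps -> 10*log10(R_b) = 81.1079 dB-Hz
Eb/N0 = C/N0 - 10*log10(R_b) = 85.8000 - 81.1079 = 4.6921 dB
Margin = Eb/N0 - Eb/N0_req = 4.6921 - 8.0 = -3.3079 dB (negative margin: link does not close)

-3.3079 dB


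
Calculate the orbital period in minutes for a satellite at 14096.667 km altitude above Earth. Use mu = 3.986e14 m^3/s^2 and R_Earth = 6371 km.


r = 20467.6670 km = 2.0467667e+07 m
T = 2*pi*sqrt(r^3/mu) = 2*pi*sqrt(8.5744254e+21 / 3.986e14)
T = 29141.6230 s = 485.6937 min

485.6937 minutes


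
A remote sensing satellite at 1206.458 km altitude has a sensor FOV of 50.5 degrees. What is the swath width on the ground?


FOV = 50.5 deg = 0.8813913 rad
swath = 2 * alt * tan(FOV/2) = 2 * 1206.458 * tan(0.4406956)
swath = 2 * 1206.458 * 0.4716306
swath = 1138.0051 km

1138.0051 km


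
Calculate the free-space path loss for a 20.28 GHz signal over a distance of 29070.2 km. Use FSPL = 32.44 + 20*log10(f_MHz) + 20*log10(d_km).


f = 20.28 GHz = 20280.0000 MHz
d = 29070.2 km
FSPL = 32.44 + 20*log10(20280.0000) + 20*log10(29070.2)
FSPL = 32.44 + 86.1414 + 89.2690
FSPL = 207.8503 dB

207.8503 dB


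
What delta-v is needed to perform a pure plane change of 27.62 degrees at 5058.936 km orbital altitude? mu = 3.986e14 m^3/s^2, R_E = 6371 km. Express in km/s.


r = 11429.9360 km = 1.1429936e+07 m
V = sqrt(mu/r) = 5905.3650 m/s
di = 27.62 deg = 0.4820599 rad
dV = 2*V*sin(di/2) = 2*5905.3650*sin(0.24103)
dV = 2819.2561 m/s = 2.8193 km/s

2.8193 km/s


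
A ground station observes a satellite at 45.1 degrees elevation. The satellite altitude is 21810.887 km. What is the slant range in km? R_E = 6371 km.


h = 21810.887 km, el = 45.1 deg
d = -R_E*sin(el) + sqrt((R_E*sin(el))^2 + 2*R_E*h + h^2)
d = -6371.0000*sin(0.7871435) + sqrt((6371.0000*0.7083398)^2 + 2*6371.0000*21810.887 + 21810.887^2)
d = 23307.9285 km

23307.9285 km


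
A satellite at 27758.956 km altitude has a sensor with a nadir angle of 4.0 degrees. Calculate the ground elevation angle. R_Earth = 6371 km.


r = R_E + alt = 34129.9560 km
Law of sines in the satellite / Earth-center / ground-point triangle:
  sin(nadir)/R_E = sin(90 + el)/r  =>  cos(el) = (r/R_E)*sin(nadir)
cos(el) = (34129.9560 / 6371.0000) * sin(4.0 deg) = 0.373691
el = arccos(0.373691) = 68.0566 deg
(Earth-central angle = 90 - nadir - el = 17.9434 deg)

68.0566 degrees


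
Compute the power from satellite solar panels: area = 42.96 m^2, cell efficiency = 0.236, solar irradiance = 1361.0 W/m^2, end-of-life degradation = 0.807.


P = area * eta * S * degradation
P = 42.96 * 0.236 * 1361.0 * 0.807
P = 11135.4542 W

11135.4542 W


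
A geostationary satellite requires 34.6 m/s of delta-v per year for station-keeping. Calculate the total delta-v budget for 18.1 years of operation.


dV = rate * years = 34.6 * 18.1
dV = 626.2600 m/s

626.2600 m/s


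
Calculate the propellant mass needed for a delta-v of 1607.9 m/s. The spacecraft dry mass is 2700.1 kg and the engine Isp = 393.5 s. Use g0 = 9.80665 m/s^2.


ve = Isp * g0 = 393.5 * 9.80665 = 3858.916775 m/s
mass ratio = exp(dv/ve) = exp(1607.9/3858.916775) = 1.51690388
m_prop = m_dry * (mr - 1) = 2700.1 * (1.51690388 - 1)
m_prop = 1395.6922 kg

1395.6922 kg


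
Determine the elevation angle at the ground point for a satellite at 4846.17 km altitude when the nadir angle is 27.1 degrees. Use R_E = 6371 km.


r = R_E + alt = 11217.1700 km
Law of sines in the satellite / Earth-center / ground-point triangle:
  sin(nadir)/R_E = sin(90 + el)/r  =>  cos(el) = (r/R_E)*sin(nadir)
cos(el) = (11217.1700 / 6371.0000) * sin(27.1 deg) = 0.8020601
el = arccos(0.8020601) = 36.6727 deg
(Earth-central angle = 90 - nadir - el = 26.2273 deg)

36.6727 degrees


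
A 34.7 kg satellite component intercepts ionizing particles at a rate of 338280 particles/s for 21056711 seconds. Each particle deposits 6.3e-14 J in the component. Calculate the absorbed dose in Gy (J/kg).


Total energy deposited = rate * time * E_per
  = 338280 * 21056711 * 6.3e-14 = 0.448753 J
Dose = E_total / mass = 0.448753 / 34.7
Dose = 0.01293236 Gy

0.0129 Gy


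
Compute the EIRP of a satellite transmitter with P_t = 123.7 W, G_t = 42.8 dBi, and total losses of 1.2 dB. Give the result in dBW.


Pt = 123.7 W = 20.9237 dBW
EIRP = Pt_dBW + Gt - losses = 20.9237 + 42.8 - 1.2 = 62.5237 dBW

62.5237 dBW


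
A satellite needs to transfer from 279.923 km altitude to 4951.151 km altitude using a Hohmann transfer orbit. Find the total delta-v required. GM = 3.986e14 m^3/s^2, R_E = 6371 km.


r1 = 6650.9230 km = 6.650923e+06 m
r2 = 11322.1510 km = 1.1322151e+07 m
dv1 = sqrt(mu/r1)*(sqrt(2*r2/(r1+r2)) - 1) = 947.9780 m/s
dv2 = sqrt(mu/r2)*(1 - sqrt(2*r1/(r1+r2))) = 828.9575 m/s
total dv = |dv1| + |dv2| = 947.9780 + 828.9575 = 1776.9355 m/s = 1.7769 km/s

1.7769 km/s


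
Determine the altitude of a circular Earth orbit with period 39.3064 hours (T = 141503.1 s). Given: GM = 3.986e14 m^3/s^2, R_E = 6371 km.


T = 141503.1 s
r = (mu*T^2/(4*pi^2))^(1/3) = (3.986e14 * 141503.1^2 / (4*pi^2))^(1/3)
r = 5.8690772e+07 m = 58690.7720 km
alt = r - R_E = 58690.7720 - 6371 = 52319.7720 km

52319.7720 km


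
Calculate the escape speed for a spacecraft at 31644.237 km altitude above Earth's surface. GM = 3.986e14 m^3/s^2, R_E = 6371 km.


r = 6371.0 + 31644.237 = 38015.2370 km = 3.8015237e+07 m
v_esc = sqrt(2*mu/r) = sqrt(2*3.986e14 / 3.8015237e+07)
v_esc = 4579.3601 m/s = 4.5794 km/s

4.5794 km/s


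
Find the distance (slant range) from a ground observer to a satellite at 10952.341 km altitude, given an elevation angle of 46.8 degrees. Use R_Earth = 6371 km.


h = 10952.341 km, el = 46.8 deg
d = -R_E*sin(el) + sqrt((R_E*sin(el))^2 + 2*R_E*h + h^2)
d = -6371.0000*sin(0.8168141) + sqrt((6371.0000*0.7289686)^2 + 2*6371.0000*10952.341 + 10952.341^2)
d = 12121.1113 km

12121.1113 km


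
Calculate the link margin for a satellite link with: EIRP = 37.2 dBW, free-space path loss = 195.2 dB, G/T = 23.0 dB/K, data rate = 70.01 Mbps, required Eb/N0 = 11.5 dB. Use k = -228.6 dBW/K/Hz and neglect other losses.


C/N0 = EIRP - FSPL + G/T - k = 37.2 - 195.2 + 23.0 - (-228.6)
C/N0 = 93.6000 dB-Hz
R_b = 70.01 Mbps = 7.001e+07 bps -> 10*log10(R_b) = 78.4516 dB-Hz
Eb/N0 = C/N0 - 10*log10(R_b) = 93.6000 - 78.4516 = 15.1484 dB
Margin = Eb/N0 - Eb/N0_req = 15.1484 - 11.5 = 3.6484 dB (link closes)

3.6484 dB


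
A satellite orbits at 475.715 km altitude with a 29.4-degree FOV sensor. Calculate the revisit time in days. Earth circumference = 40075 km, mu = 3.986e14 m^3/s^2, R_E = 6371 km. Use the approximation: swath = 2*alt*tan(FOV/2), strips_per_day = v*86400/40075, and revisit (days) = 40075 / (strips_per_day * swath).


swath = 2*475.715*tan(0.2565634) = 249.6030 km
v = sqrt(mu/r) = 7630.0524 m/s = 7.6301 km/s
strips/day = v*86400/40075 = 7.6301*86400/40075 = 16.4501
coverage/day = strips * swath = 16.4501 * 249.6030 = 4105.9865 km
revisit = 40075 / 4105.9865 = 9.7601 days

9.7601 days


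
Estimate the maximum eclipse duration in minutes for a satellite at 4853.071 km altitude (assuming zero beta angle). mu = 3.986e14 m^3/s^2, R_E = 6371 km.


r = 11224.0710 km
T = 197.2357 min
Eclipse fraction = arcsin(R_E/r)/pi = arcsin(6371.0000/11224.0710)/pi
= arcsin(0.5676194)/pi = 0.1921355
Eclipse duration = 0.1921355 * 197.2357 = 37.8960 min

37.8960 minutes


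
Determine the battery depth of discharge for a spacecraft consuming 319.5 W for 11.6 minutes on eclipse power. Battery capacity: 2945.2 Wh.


E_used = P * t / 60 = 319.5 * 11.6 / 60 = 61.7700 Wh
DOD = E_used / E_total * 100 = 61.7700 / 2945.2 * 100
DOD = 2.0973 %

2.0973 %


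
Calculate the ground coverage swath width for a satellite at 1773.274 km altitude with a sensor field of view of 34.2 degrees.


FOV = 34.2 deg = 0.5969026 rad
swath = 2 * alt * tan(FOV/2) = 2 * 1773.274 * tan(0.2984513)
swath = 2 * 1773.274 * 0.3076402
swath = 1091.0606 km

1091.0606 km


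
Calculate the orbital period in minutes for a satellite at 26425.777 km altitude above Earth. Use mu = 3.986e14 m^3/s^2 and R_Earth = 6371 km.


r = 32796.7770 km = 3.2796777e+07 m
T = 2*pi*sqrt(r^3/mu) = 2*pi*sqrt(3.5277151e+22 / 3.986e14)
T = 59109.5933 s = 985.1599 min

985.1599 minutes


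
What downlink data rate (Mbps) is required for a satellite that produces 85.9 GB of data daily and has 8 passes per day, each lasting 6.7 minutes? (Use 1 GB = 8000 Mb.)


total contact time = 8 * 6.7 * 60 = 3216.0000 s
data = 85.9 GB = 687200.0000 Mb
rate = 687200.0000 / 3216.0000 = 213.6816 Mbps

213.6816 Mbps


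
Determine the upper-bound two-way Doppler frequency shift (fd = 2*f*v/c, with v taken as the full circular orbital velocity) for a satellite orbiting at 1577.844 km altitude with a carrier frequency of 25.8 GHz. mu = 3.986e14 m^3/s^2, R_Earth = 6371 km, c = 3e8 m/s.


r = 7.948844e+06 m
v = sqrt(mu/r) = 7081.3598 m/s (worst-case radial velocity)
f = 25.8 GHz = 2.58e+10 Hz
fd = 2*f*v/c = 2*2.58e+10*7081.3598/3.0e+08
fd = 1.2179939e+06 Hz

1.2180e+06 Hz


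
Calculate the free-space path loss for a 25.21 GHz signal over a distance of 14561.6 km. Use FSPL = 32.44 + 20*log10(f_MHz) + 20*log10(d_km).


f = 25.21 GHz = 25210.0000 MHz
d = 14561.6 km
FSPL = 32.44 + 20*log10(25210.0000) + 20*log10(14561.6)
FSPL = 32.44 + 88.0315 + 83.2642
FSPL = 203.7356 dB

203.7356 dB


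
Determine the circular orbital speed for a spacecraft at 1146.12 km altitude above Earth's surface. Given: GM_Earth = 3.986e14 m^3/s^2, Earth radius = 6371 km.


r = R_E + alt = 6371.0 + 1146.12 = 7517.1200 km = 7.51712e+06 m
v = sqrt(mu/r) = sqrt(3.986e14 / 7.51712e+06) = 7281.8697 m/s = 7.2819 km/s

7.2819 km/s


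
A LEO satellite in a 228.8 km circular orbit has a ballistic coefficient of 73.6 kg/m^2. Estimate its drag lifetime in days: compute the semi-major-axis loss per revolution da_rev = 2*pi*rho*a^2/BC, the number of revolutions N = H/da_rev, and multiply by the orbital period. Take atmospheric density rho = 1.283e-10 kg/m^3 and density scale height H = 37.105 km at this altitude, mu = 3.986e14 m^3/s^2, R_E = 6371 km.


a = R_E + alt = 6599.8000 km = 6.5998e+06 m
da_rev = 2*pi*rho*a^2/BC = 2*pi*1.283e-10*(6.5998e+06)^2/73.6 = 477.078956 m per revolution
N = H/da_rev = 37105.0000 m / 477.078956 m = 77.7754 revolutions
P = 2*pi*sqrt(a^3/mu) = 5335.8963 s
lifetime = N*P = 77.7754 * 5335.8963 = 415001.3976 s = 4.8033 days

4.8033 days


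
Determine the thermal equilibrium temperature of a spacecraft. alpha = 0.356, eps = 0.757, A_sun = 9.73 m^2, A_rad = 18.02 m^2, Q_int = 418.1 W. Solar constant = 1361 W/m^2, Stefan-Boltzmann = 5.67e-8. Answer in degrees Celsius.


Numerator = alpha*S*A_sun + Q_int = 0.356*1361*9.73 + 418.1 = 5132.4407 W
Denominator = eps*sigma*A_rad = 0.757*5.67e-8*18.02 = 7.7345264e-07 W/K^4
T^4 = 6.635753e+09 K^4
T = 285.4122 K = 12.2622 C

12.2622 degrees Celsius


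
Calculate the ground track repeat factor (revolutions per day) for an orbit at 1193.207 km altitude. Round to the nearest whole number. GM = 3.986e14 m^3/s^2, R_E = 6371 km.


r = 7.564207e+06 m
T = 2*pi*sqrt(r^3/mu) = 6547.2109 s = 109.1202 min
revs/day = 1440 / 109.1202 = 13.1965
Rounded: 13 revolutions per day

13 revolutions per day


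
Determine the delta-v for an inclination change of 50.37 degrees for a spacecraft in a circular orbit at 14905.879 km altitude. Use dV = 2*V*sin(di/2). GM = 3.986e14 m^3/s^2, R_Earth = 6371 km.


r = 21276.8790 km = 2.1276879e+07 m
V = sqrt(mu/r) = 4328.2734 m/s
di = 50.37 deg = 0.8791223 rad
dV = 2*V*sin(di/2) = 2*4328.2734*sin(0.4395612)
dV = 3683.7276 m/s = 3.6837 km/s

3.6837 km/s


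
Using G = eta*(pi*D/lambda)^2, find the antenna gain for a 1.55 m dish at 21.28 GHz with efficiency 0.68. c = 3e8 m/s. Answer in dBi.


lambda = c/f = 3e8 / 2.128e+10 = 0.01409774 m
G = eta*(pi*D/lambda)^2 = 0.68*(pi*1.55/0.01409774)^2
G = 81128.3778 (linear)
G = 10*log10(81128.3778) = 49.0917 dBi

49.0917 dBi


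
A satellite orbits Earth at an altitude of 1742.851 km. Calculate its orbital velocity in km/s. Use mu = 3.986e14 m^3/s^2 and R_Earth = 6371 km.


r = R_E + alt = 6371.0 + 1742.851 = 8113.8510 km = 8.113851e+06 m
v = sqrt(mu/r) = sqrt(3.986e14 / 8.113851e+06) = 7008.9850 m/s = 7.0090 km/s

7.0090 km/s


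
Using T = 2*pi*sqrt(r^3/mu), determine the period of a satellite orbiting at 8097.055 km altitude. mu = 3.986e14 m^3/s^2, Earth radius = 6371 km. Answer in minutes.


r = 14468.0550 km = 1.4468055e+07 m
T = 2*pi*sqrt(r^3/mu) = 2*pi*sqrt(3.02852e+21 / 3.986e14)
T = 17319.1450 s = 288.6524 min

288.6524 minutes


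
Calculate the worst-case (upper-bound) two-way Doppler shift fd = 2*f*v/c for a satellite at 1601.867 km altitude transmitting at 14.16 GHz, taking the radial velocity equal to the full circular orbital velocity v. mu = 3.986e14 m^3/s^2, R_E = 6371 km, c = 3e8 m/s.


r = 7.972867e+06 m
v = sqrt(mu/r) = 7070.6833 m/s (worst-case radial velocity)
f = 14.16 GHz = 1.416e+10 Hz
fd = 2*f*v/c = 2*1.416e+10*7070.6833/3.0e+08
fd = 667472.5067 Hz

667472.5067 Hz


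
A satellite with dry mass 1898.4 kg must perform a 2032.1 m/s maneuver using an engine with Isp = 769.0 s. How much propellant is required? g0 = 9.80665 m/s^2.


ve = Isp * g0 = 769.0 * 9.80665 = 7541.313850 m/s
mass ratio = exp(dv/ve) = exp(2032.1/7541.313850) = 1.30926031
m_prop = m_dry * (mr - 1) = 1898.4 * (1.30926031 - 1)
m_prop = 587.0998 kg

587.0998 kg


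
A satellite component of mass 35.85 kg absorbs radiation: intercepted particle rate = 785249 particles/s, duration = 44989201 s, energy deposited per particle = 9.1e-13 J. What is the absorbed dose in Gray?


Total energy deposited = rate * time * E_per
  = 785249 * 44989201 * 9.1e-13 = 32.1482 J
Dose = E_total / mass = 32.1482 / 35.85
Dose = 0.8967428 Gy

0.8967 Gy


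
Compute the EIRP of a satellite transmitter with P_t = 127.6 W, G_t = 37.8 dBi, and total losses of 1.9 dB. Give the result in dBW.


Pt = 127.6 W = 21.0585 dBW
EIRP = Pt_dBW + Gt - losses = 21.0585 + 37.8 - 1.9 = 56.9585 dBW

56.9585 dBW


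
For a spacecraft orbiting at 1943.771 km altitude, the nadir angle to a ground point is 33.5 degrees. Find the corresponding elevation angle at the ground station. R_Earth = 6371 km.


r = R_E + alt = 8314.7710 km
Law of sines in the satellite / Earth-center / ground-point triangle:
  sin(nadir)/R_E = sin(90 + el)/r  =>  cos(el) = (r/R_E)*sin(nadir)
cos(el) = (8314.7710 / 6371.0000) * sin(33.5 deg) = 0.7203311
el = arccos(0.7203311) = 43.9182 deg
(Earth-central angle = 90 - nadir - el = 12.5818 deg)

43.9182 degrees


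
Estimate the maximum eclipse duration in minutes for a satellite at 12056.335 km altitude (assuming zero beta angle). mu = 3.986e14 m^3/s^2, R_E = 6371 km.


r = 18427.3350 km
T = 414.9099 min
Eclipse fraction = arcsin(R_E/r)/pi = arcsin(6371.0000/18427.3350)/pi
= arcsin(0.3457364)/pi = 0.1123709
Eclipse duration = 0.1123709 * 414.9099 = 46.6238 min

46.6238 minutes


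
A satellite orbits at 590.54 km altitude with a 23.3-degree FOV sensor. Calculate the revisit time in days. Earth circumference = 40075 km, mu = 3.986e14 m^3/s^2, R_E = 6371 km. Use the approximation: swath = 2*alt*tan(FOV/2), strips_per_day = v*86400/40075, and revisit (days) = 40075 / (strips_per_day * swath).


swath = 2*590.54*tan(0.2033309) = 243.5152 km
v = sqrt(mu/r) = 7566.8650 m/s = 7.5669 km/s
strips/day = v*86400/40075 = 7.5669*86400/40075 = 16.3138
coverage/day = strips * swath = 16.3138 * 243.5152 = 3972.6682 km
revisit = 40075 / 3972.6682 = 10.0877 days

10.0877 days


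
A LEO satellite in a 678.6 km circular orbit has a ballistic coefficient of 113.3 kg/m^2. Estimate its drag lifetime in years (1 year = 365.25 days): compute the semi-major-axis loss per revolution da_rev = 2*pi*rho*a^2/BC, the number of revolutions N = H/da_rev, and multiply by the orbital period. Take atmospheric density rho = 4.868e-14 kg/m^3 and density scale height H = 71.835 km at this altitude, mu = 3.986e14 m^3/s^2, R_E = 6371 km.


a = R_E + alt = 7049.6000 km = 7.0496e+06 m
da_rev = 2*pi*rho*a^2/BC = 2*pi*4.868e-14*(7.0496e+06)^2/113.3 = 0.134161986 m per revolution
N = H/da_rev = 71835.0000 m / 0.134161986 m = 535434.8282 revolutions
P = 2*pi*sqrt(a^3/mu) = 5890.5783 s
lifetime = N*P = 535434.8282 * 5890.5783 = 3.1540208e+09 s = 36504.8702 days
years = 36504.8702 / 365.25 = 99.9449 years

99.9449 years


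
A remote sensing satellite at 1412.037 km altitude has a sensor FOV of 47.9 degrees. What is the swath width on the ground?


FOV = 47.9 deg = 0.8360127 rad
swath = 2 * alt * tan(FOV/2) = 2 * 1412.037 * tan(0.4180064)
swath = 2 * 1412.037 * 0.4441834
swath = 1254.4069 km

1254.4069 km


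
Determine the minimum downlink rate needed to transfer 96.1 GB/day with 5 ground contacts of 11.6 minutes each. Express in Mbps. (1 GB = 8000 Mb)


total contact time = 5 * 11.6 * 60 = 3480.0000 s
data = 96.1 GB = 768800.0000 Mb
rate = 768800.0000 / 3480.0000 = 220.9195 Mbps

220.9195 Mbps


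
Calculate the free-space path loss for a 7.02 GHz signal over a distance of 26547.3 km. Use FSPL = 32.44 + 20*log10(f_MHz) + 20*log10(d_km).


f = 7.02 GHz = 7020.0000 MHz
d = 26547.3 km
FSPL = 32.44 + 20*log10(7020.0000) + 20*log10(26547.3)
FSPL = 32.44 + 76.9267 + 88.4804
FSPL = 197.8471 dB

197.8471 dB


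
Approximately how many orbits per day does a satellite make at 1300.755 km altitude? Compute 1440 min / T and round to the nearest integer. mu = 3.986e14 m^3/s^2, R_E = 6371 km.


r = 7.671755e+06 m
T = 2*pi*sqrt(r^3/mu) = 6687.3385 s = 111.4556 min
revs/day = 1440 / 111.4556 = 12.9199
Rounded: 13 revolutions per day

13 revolutions per day


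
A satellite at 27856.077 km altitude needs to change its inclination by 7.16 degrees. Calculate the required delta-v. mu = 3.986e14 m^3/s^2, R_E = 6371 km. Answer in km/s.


r = 34227.0770 km = 3.4227077e+07 m
V = sqrt(mu/r) = 3412.5871 m/s
di = 7.16 deg = 0.1249656 rad
dV = 2*V*sin(di/2) = 2*3412.5871*sin(0.06248279)
dV = 426.1785 m/s = 0.4261785 km/s

0.4262 km/s


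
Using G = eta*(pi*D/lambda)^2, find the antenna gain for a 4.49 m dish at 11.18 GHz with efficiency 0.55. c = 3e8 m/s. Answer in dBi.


lambda = c/f = 3e8 / 1.118e+10 = 0.02683363 m
G = eta*(pi*D/lambda)^2 = 0.55*(pi*4.49/0.02683363)^2
G = 151983.4206 (linear)
G = 10*log10(151983.4206) = 51.8180 dBi

51.8180 dBi


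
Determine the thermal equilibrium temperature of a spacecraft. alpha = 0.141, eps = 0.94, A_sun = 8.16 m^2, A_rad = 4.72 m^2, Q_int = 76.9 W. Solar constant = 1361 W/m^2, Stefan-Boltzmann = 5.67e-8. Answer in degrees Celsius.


Numerator = alpha*S*A_sun + Q_int = 0.141*1361*8.16 + 76.9 = 1642.8122 W
Denominator = eps*sigma*A_rad = 0.94*5.67e-8*4.72 = 2.5156656e-07 W/K^4
T^4 = 6.530328e+09 K^4
T = 284.2718 K = 11.1218 C

11.1218 degrees Celsius


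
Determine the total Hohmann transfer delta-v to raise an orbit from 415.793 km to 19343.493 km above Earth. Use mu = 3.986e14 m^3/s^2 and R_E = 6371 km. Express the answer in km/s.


r1 = 6786.7930 km = 6.786793e+06 m
r2 = 25714.4930 km = 2.5714493e+07 m
dv1 = sqrt(mu/r1)*(sqrt(2*r2/(r1+r2)) - 1) = 1976.6269 m/s
dv2 = sqrt(mu/r2)*(1 - sqrt(2*r1/(r1+r2))) = 1392.7801 m/s
total dv = |dv1| + |dv2| = 1976.6269 + 1392.7801 = 3369.4071 m/s = 3.3694 km/s

3.3694 km/s


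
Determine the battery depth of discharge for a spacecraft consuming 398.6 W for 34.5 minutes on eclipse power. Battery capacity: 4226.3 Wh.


E_used = P * t / 60 = 398.6 * 34.5 / 60 = 229.1950 Wh
DOD = E_used / E_total * 100 = 229.1950 / 4226.3 * 100
DOD = 5.4231 %

5.4231 %


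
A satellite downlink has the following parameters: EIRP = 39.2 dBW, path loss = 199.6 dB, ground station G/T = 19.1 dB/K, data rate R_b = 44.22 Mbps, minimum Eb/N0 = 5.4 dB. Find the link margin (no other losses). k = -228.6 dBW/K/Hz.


C/N0 = EIRP - FSPL + G/T - k = 39.2 - 199.6 + 19.1 - (-228.6)
C/N0 = 87.3000 dB-Hz
R_b = 44.22 Mbps = 4.422e+07 bps -> 10*log10(R_b) = 76.4562 dB-Hz
Eb/N0 = C/N0 - 10*log10(R_b) = 87.3000 - 76.4562 = 10.8438 dB
Margin = Eb/N0 - Eb/N0_req = 10.8438 - 5.4 = 5.4438 dB (link closes)

5.4438 dB


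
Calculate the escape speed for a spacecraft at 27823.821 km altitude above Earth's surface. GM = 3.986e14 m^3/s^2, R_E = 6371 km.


r = 6371.0 + 27823.821 = 34194.8210 km = 3.4194821e+07 m
v_esc = sqrt(2*mu/r) = sqrt(2*3.986e14 / 3.4194821e+07)
v_esc = 4828.4026 m/s = 4.8284 km/s

4.8284 km/s


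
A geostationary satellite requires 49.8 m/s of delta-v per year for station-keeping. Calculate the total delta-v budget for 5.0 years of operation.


dV = rate * years = 49.8 * 5.0
dV = 249.0000 m/s

249.0000 m/s


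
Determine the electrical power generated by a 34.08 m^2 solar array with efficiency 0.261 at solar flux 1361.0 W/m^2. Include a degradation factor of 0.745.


P = area * eta * S * degradation
P = 34.08 * 0.261 * 1361.0 * 0.745
P = 9018.9191 W

9018.9191 W


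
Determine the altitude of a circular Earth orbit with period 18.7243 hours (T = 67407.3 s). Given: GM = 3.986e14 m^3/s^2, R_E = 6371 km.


T = 67407.3 s
r = (mu*T^2/(4*pi^2))^(1/3) = (3.986e14 * 67407.3^2 / (4*pi^2))^(1/3)
r = 3.5798416e+07 m = 35798.4157 km
alt = r - R_E = 35798.4157 - 6371 = 29427.4157 km

29427.4157 km


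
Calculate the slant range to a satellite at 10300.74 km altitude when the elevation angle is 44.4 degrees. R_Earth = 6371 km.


h = 10300.74 km, el = 44.4 deg
d = -R_E*sin(el) + sqrt((R_E*sin(el))^2 + 2*R_E*h + h^2)
d = -6371.0000*sin(0.7749262) + sqrt((6371.0000*0.6996633)^2 + 2*6371.0000*10300.74 + 10300.74^2)
d = 11580.7450 km

11580.7450 km


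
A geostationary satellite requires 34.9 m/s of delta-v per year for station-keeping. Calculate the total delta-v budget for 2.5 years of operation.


dV = rate * years = 34.9 * 2.5
dV = 87.2500 m/s

87.2500 m/s


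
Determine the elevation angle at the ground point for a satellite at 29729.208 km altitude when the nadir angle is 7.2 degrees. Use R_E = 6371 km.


r = R_E + alt = 36100.2080 km
Law of sines in the satellite / Earth-center / ground-point triangle:
  sin(nadir)/R_E = sin(90 + el)/r  =>  cos(el) = (r/R_E)*sin(nadir)
cos(el) = (36100.2080 / 6371.0000) * sin(7.2 deg) = 0.7101798
el = arccos(0.7101798) = 44.7504 deg
(Earth-central angle = 90 - nadir - el = 38.0496 deg)

44.7504 degrees


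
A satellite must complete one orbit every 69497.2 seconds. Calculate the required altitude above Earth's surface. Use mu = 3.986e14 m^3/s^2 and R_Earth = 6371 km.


T = 69497.2 s
r = (mu*T^2/(4*pi^2))^(1/3) = (3.986e14 * 69497.2^2 / (4*pi^2))^(1/3)
r = 3.6534575e+07 m = 36534.5748 km
alt = r - R_E = 36534.5748 - 6371 = 30163.5748 km

30163.5748 km


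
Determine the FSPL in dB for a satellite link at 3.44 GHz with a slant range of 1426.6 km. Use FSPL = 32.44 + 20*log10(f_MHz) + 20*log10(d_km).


f = 3.44 GHz = 3440.0000 MHz
d = 1426.6 km
FSPL = 32.44 + 20*log10(3440.0000) + 20*log10(1426.6)
FSPL = 32.44 + 70.7312 + 63.0860
FSPL = 166.2572 dB

166.2572 dB
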